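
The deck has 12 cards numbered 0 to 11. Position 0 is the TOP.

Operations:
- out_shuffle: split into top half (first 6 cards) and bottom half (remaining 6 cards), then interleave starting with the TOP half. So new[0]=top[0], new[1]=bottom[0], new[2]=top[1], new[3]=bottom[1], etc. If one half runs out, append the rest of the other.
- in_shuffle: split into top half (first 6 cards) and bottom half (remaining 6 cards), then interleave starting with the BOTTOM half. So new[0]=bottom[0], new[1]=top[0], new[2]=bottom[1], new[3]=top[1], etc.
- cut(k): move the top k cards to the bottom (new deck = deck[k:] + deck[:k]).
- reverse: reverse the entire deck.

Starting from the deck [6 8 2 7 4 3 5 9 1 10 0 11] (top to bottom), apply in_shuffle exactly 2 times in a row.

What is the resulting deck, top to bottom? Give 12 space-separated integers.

After op 1 (in_shuffle): [5 6 9 8 1 2 10 7 0 4 11 3]
After op 2 (in_shuffle): [10 5 7 6 0 9 4 8 11 1 3 2]

Answer: 10 5 7 6 0 9 4 8 11 1 3 2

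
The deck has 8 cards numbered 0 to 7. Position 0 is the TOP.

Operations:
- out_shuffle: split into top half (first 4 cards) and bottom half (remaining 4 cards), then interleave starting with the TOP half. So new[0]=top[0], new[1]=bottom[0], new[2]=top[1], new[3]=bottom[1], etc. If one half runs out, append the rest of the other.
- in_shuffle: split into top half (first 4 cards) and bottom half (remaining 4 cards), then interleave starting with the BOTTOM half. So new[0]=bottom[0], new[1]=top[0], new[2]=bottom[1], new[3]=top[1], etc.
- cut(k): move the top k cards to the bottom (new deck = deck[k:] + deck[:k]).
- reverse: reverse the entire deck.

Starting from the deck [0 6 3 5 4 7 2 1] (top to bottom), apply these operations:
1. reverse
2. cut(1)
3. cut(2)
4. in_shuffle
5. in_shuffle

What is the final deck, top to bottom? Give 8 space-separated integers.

Answer: 2 0 3 4 7 1 6 5

Derivation:
After op 1 (reverse): [1 2 7 4 5 3 6 0]
After op 2 (cut(1)): [2 7 4 5 3 6 0 1]
After op 3 (cut(2)): [4 5 3 6 0 1 2 7]
After op 4 (in_shuffle): [0 4 1 5 2 3 7 6]
After op 5 (in_shuffle): [2 0 3 4 7 1 6 5]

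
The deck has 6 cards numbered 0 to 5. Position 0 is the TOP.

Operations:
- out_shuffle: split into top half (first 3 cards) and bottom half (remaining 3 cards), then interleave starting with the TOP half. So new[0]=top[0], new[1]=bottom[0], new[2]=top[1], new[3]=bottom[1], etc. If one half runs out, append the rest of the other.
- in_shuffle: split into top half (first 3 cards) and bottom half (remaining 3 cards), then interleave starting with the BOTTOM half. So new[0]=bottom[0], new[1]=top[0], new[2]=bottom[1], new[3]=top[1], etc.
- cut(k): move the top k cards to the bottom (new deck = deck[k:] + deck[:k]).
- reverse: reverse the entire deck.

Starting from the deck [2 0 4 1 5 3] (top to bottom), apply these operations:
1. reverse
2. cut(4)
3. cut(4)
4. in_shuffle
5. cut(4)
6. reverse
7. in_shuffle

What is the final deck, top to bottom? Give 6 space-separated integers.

Answer: 2 4 0 3 5 1

Derivation:
After op 1 (reverse): [3 5 1 4 0 2]
After op 2 (cut(4)): [0 2 3 5 1 4]
After op 3 (cut(4)): [1 4 0 2 3 5]
After op 4 (in_shuffle): [2 1 3 4 5 0]
After op 5 (cut(4)): [5 0 2 1 3 4]
After op 6 (reverse): [4 3 1 2 0 5]
After op 7 (in_shuffle): [2 4 0 3 5 1]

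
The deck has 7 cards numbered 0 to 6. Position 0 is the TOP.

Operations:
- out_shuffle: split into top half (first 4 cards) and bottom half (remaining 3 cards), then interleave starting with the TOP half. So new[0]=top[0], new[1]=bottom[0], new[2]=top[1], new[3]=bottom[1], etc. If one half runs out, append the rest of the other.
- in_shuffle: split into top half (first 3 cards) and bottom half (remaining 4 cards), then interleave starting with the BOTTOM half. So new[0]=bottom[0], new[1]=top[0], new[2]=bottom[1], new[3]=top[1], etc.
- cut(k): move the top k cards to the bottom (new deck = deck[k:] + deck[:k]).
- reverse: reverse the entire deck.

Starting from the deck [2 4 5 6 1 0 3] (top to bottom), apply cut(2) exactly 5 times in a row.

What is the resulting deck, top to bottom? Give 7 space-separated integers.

After op 1 (cut(2)): [5 6 1 0 3 2 4]
After op 2 (cut(2)): [1 0 3 2 4 5 6]
After op 3 (cut(2)): [3 2 4 5 6 1 0]
After op 4 (cut(2)): [4 5 6 1 0 3 2]
After op 5 (cut(2)): [6 1 0 3 2 4 5]

Answer: 6 1 0 3 2 4 5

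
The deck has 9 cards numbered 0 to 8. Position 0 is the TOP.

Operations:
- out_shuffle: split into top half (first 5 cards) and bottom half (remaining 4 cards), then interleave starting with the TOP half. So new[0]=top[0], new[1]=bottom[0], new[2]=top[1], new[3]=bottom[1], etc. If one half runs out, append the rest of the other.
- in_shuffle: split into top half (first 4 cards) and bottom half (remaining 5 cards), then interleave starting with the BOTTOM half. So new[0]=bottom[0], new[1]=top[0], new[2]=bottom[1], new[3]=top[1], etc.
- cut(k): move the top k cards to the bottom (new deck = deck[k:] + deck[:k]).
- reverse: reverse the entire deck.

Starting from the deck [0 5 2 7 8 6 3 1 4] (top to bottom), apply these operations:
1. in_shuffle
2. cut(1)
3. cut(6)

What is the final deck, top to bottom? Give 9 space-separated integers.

After op 1 (in_shuffle): [8 0 6 5 3 2 1 7 4]
After op 2 (cut(1)): [0 6 5 3 2 1 7 4 8]
After op 3 (cut(6)): [7 4 8 0 6 5 3 2 1]

Answer: 7 4 8 0 6 5 3 2 1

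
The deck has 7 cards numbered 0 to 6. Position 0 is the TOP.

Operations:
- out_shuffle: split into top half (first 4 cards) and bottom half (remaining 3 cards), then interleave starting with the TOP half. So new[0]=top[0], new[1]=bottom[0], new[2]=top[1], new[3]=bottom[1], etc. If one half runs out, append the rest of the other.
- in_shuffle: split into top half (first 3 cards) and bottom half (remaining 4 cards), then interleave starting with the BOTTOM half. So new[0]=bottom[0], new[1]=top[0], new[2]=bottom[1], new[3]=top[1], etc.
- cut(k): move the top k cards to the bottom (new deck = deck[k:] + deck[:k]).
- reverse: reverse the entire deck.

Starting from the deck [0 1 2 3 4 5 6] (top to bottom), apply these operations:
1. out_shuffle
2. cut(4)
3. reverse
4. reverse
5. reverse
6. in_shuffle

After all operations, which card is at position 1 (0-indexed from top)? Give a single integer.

After op 1 (out_shuffle): [0 4 1 5 2 6 3]
After op 2 (cut(4)): [2 6 3 0 4 1 5]
After op 3 (reverse): [5 1 4 0 3 6 2]
After op 4 (reverse): [2 6 3 0 4 1 5]
After op 5 (reverse): [5 1 4 0 3 6 2]
After op 6 (in_shuffle): [0 5 3 1 6 4 2]
Position 1: card 5.

Answer: 5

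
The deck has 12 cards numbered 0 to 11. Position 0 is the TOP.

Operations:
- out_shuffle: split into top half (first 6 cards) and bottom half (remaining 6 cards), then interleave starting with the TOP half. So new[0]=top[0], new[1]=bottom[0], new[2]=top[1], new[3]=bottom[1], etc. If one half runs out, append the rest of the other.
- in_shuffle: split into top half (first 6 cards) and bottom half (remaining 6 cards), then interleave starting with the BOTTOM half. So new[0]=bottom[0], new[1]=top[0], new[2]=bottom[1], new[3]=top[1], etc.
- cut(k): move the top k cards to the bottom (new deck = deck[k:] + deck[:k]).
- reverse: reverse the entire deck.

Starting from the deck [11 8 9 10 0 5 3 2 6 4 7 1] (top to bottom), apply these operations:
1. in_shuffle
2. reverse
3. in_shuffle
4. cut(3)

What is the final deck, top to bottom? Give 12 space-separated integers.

After op 1 (in_shuffle): [3 11 2 8 6 9 4 10 7 0 1 5]
After op 2 (reverse): [5 1 0 7 10 4 9 6 8 2 11 3]
After op 3 (in_shuffle): [9 5 6 1 8 0 2 7 11 10 3 4]
After op 4 (cut(3)): [1 8 0 2 7 11 10 3 4 9 5 6]

Answer: 1 8 0 2 7 11 10 3 4 9 5 6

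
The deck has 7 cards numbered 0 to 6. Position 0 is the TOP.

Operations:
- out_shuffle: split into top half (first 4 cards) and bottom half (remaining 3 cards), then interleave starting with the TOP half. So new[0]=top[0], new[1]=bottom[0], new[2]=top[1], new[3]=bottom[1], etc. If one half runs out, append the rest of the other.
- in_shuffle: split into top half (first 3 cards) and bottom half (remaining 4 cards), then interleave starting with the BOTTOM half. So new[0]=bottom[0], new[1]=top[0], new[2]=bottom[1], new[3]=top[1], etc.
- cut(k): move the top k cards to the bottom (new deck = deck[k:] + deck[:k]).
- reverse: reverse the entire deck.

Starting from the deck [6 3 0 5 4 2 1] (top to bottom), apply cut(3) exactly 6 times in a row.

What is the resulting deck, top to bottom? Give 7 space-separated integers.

After op 1 (cut(3)): [5 4 2 1 6 3 0]
After op 2 (cut(3)): [1 6 3 0 5 4 2]
After op 3 (cut(3)): [0 5 4 2 1 6 3]
After op 4 (cut(3)): [2 1 6 3 0 5 4]
After op 5 (cut(3)): [3 0 5 4 2 1 6]
After op 6 (cut(3)): [4 2 1 6 3 0 5]

Answer: 4 2 1 6 3 0 5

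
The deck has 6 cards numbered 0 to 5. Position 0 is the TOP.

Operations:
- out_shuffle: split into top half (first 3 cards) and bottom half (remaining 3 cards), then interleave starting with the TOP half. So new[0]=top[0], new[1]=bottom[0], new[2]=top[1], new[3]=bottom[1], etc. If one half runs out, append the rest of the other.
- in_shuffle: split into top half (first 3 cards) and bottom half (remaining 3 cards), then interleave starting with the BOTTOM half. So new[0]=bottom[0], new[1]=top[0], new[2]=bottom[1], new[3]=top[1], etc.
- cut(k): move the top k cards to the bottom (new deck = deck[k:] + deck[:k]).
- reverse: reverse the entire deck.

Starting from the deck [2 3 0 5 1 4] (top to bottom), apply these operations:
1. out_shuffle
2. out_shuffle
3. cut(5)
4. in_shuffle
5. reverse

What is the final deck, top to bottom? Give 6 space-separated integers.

Answer: 1 3 2 0 4 5

Derivation:
After op 1 (out_shuffle): [2 5 3 1 0 4]
After op 2 (out_shuffle): [2 1 5 0 3 4]
After op 3 (cut(5)): [4 2 1 5 0 3]
After op 4 (in_shuffle): [5 4 0 2 3 1]
After op 5 (reverse): [1 3 2 0 4 5]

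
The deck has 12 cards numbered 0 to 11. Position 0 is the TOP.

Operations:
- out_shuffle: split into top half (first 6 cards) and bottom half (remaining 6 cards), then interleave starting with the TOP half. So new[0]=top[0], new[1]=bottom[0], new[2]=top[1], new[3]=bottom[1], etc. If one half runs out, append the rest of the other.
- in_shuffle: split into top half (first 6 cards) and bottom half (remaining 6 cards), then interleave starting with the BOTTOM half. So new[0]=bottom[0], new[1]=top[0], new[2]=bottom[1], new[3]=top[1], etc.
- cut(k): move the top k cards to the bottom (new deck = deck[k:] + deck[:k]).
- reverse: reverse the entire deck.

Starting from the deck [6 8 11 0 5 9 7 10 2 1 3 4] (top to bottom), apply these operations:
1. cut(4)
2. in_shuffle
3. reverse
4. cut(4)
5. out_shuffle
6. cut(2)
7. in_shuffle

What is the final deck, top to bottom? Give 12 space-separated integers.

Answer: 9 8 2 3 4 7 11 1 10 6 5 0

Derivation:
After op 1 (cut(4)): [5 9 7 10 2 1 3 4 6 8 11 0]
After op 2 (in_shuffle): [3 5 4 9 6 7 8 10 11 2 0 1]
After op 3 (reverse): [1 0 2 11 10 8 7 6 9 4 5 3]
After op 4 (cut(4)): [10 8 7 6 9 4 5 3 1 0 2 11]
After op 5 (out_shuffle): [10 5 8 3 7 1 6 0 9 2 4 11]
After op 6 (cut(2)): [8 3 7 1 6 0 9 2 4 11 10 5]
After op 7 (in_shuffle): [9 8 2 3 4 7 11 1 10 6 5 0]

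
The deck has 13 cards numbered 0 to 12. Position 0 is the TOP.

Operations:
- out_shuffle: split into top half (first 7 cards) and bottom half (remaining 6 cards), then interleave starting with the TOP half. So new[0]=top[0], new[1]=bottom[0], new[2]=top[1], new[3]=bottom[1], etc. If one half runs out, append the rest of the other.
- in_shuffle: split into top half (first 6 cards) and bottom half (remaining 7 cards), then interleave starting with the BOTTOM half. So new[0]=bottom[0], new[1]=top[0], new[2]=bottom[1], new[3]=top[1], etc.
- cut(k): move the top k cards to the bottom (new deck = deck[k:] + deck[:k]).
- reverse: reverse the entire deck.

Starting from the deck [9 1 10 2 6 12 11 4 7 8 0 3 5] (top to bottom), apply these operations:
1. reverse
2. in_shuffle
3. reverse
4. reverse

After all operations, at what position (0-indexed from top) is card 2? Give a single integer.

After op 1 (reverse): [5 3 0 8 7 4 11 12 6 2 10 1 9]
After op 2 (in_shuffle): [11 5 12 3 6 0 2 8 10 7 1 4 9]
After op 3 (reverse): [9 4 1 7 10 8 2 0 6 3 12 5 11]
After op 4 (reverse): [11 5 12 3 6 0 2 8 10 7 1 4 9]
Card 2 is at position 6.

Answer: 6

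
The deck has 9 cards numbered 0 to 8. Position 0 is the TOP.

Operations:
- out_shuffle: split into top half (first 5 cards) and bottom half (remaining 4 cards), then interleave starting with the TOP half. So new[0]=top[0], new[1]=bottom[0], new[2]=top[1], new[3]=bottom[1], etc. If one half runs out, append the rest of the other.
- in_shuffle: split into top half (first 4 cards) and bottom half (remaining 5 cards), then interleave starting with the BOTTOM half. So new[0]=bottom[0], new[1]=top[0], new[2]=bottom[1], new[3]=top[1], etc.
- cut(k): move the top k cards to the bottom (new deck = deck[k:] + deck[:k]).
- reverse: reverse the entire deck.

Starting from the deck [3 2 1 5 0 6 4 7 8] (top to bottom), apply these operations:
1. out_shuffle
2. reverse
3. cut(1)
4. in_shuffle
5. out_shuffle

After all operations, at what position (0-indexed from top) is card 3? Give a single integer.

Answer: 3

Derivation:
After op 1 (out_shuffle): [3 6 2 4 1 7 5 8 0]
After op 2 (reverse): [0 8 5 7 1 4 2 6 3]
After op 3 (cut(1)): [8 5 7 1 4 2 6 3 0]
After op 4 (in_shuffle): [4 8 2 5 6 7 3 1 0]
After op 5 (out_shuffle): [4 7 8 3 2 1 5 0 6]
Card 3 is at position 3.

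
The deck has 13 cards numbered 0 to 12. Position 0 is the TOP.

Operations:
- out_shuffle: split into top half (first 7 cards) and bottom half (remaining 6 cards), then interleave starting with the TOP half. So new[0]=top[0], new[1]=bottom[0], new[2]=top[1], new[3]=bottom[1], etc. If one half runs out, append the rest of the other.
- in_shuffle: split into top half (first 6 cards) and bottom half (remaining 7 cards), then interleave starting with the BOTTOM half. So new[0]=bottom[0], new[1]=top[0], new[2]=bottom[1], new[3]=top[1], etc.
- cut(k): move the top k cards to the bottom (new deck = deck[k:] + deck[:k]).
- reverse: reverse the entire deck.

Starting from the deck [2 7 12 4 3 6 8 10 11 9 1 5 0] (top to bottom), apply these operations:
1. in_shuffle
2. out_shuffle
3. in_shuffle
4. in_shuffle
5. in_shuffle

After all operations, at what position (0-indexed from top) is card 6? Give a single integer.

After op 1 (in_shuffle): [8 2 10 7 11 12 9 4 1 3 5 6 0]
After op 2 (out_shuffle): [8 4 2 1 10 3 7 5 11 6 12 0 9]
After op 3 (in_shuffle): [7 8 5 4 11 2 6 1 12 10 0 3 9]
After op 4 (in_shuffle): [6 7 1 8 12 5 10 4 0 11 3 2 9]
After op 5 (in_shuffle): [10 6 4 7 0 1 11 8 3 12 2 5 9]
Card 6 is at position 1.

Answer: 1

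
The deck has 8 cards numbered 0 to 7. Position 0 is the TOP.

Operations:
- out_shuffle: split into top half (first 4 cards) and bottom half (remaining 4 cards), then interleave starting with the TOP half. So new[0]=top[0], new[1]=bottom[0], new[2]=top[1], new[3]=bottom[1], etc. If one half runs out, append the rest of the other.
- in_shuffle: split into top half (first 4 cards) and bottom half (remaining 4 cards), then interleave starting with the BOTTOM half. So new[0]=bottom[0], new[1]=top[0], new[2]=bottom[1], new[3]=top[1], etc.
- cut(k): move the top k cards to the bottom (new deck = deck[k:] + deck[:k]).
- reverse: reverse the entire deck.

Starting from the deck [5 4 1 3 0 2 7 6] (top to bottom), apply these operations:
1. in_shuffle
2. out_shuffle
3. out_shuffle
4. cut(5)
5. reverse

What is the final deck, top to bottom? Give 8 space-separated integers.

After op 1 (in_shuffle): [0 5 2 4 7 1 6 3]
After op 2 (out_shuffle): [0 7 5 1 2 6 4 3]
After op 3 (out_shuffle): [0 2 7 6 5 4 1 3]
After op 4 (cut(5)): [4 1 3 0 2 7 6 5]
After op 5 (reverse): [5 6 7 2 0 3 1 4]

Answer: 5 6 7 2 0 3 1 4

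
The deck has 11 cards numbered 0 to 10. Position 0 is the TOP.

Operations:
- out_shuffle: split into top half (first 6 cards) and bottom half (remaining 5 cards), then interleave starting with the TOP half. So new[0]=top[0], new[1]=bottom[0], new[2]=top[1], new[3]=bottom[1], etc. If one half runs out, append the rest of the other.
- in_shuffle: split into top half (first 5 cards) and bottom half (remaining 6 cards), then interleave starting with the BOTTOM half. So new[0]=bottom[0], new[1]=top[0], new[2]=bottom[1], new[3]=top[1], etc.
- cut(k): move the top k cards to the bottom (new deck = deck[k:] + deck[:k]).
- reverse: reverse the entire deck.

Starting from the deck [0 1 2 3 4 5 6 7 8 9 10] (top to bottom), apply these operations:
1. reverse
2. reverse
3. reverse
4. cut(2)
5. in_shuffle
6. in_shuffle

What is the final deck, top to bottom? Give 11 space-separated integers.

After op 1 (reverse): [10 9 8 7 6 5 4 3 2 1 0]
After op 2 (reverse): [0 1 2 3 4 5 6 7 8 9 10]
After op 3 (reverse): [10 9 8 7 6 5 4 3 2 1 0]
After op 4 (cut(2)): [8 7 6 5 4 3 2 1 0 10 9]
After op 5 (in_shuffle): [3 8 2 7 1 6 0 5 10 4 9]
After op 6 (in_shuffle): [6 3 0 8 5 2 10 7 4 1 9]

Answer: 6 3 0 8 5 2 10 7 4 1 9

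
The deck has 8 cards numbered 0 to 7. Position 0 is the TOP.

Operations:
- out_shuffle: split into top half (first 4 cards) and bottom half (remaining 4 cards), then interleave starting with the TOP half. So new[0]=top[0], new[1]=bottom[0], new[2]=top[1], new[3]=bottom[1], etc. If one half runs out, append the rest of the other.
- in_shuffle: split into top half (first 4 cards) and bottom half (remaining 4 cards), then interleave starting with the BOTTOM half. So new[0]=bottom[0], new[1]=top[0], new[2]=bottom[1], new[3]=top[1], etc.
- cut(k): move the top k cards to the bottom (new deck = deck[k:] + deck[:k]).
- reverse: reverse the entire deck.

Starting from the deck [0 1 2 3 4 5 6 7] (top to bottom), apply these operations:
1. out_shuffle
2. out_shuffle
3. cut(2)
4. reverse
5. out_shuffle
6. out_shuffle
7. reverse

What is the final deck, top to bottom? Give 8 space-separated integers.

Answer: 4 1 5 0 6 3 7 2

Derivation:
After op 1 (out_shuffle): [0 4 1 5 2 6 3 7]
After op 2 (out_shuffle): [0 2 4 6 1 3 5 7]
After op 3 (cut(2)): [4 6 1 3 5 7 0 2]
After op 4 (reverse): [2 0 7 5 3 1 6 4]
After op 5 (out_shuffle): [2 3 0 1 7 6 5 4]
After op 6 (out_shuffle): [2 7 3 6 0 5 1 4]
After op 7 (reverse): [4 1 5 0 6 3 7 2]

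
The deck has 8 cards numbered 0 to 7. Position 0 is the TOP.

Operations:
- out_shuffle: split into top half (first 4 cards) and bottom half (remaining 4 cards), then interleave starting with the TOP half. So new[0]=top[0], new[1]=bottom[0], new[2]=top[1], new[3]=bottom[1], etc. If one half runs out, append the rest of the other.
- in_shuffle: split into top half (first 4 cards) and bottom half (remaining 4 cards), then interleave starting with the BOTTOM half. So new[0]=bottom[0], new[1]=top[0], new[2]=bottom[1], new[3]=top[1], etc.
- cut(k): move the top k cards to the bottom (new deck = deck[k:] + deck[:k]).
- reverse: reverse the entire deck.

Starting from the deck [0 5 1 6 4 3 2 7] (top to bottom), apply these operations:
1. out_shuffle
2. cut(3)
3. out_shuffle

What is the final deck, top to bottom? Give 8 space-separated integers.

After op 1 (out_shuffle): [0 4 5 3 1 2 6 7]
After op 2 (cut(3)): [3 1 2 6 7 0 4 5]
After op 3 (out_shuffle): [3 7 1 0 2 4 6 5]

Answer: 3 7 1 0 2 4 6 5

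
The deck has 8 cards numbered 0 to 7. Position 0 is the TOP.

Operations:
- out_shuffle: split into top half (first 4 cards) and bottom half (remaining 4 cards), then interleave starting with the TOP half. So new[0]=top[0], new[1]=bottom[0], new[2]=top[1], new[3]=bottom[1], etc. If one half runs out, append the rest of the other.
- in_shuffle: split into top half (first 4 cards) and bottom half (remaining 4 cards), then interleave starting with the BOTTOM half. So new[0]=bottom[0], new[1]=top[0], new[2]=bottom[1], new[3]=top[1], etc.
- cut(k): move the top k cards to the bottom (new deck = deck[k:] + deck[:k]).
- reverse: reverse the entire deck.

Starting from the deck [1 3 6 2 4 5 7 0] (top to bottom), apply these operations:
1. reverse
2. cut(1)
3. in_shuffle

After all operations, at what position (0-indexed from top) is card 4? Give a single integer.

Answer: 5

Derivation:
After op 1 (reverse): [0 7 5 4 2 6 3 1]
After op 2 (cut(1)): [7 5 4 2 6 3 1 0]
After op 3 (in_shuffle): [6 7 3 5 1 4 0 2]
Card 4 is at position 5.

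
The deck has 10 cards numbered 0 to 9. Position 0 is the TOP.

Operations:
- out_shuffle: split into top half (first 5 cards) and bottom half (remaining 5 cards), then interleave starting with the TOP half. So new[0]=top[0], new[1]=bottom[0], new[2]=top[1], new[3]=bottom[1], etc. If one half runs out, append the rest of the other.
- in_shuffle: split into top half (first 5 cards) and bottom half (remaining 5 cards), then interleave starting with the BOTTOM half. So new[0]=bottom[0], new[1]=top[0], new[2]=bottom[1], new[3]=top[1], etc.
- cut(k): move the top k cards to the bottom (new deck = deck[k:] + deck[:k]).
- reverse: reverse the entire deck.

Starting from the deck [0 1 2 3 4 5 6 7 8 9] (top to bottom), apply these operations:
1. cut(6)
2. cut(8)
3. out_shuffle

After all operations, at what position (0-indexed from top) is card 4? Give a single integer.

Answer: 0

Derivation:
After op 1 (cut(6)): [6 7 8 9 0 1 2 3 4 5]
After op 2 (cut(8)): [4 5 6 7 8 9 0 1 2 3]
After op 3 (out_shuffle): [4 9 5 0 6 1 7 2 8 3]
Card 4 is at position 0.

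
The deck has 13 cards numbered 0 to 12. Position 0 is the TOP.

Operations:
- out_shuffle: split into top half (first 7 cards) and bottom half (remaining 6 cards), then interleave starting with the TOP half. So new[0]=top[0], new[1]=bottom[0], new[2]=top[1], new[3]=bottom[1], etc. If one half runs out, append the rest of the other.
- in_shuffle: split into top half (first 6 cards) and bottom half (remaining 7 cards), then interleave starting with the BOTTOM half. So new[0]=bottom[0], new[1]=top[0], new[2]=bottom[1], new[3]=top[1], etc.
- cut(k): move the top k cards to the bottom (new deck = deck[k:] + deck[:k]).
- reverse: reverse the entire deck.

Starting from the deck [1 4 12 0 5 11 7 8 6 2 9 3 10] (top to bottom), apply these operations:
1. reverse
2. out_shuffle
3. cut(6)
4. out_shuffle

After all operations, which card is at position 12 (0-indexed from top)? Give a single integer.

Answer: 7

Derivation:
After op 1 (reverse): [10 3 9 2 6 8 7 11 5 0 12 4 1]
After op 2 (out_shuffle): [10 11 3 5 9 0 2 12 6 4 8 1 7]
After op 3 (cut(6)): [2 12 6 4 8 1 7 10 11 3 5 9 0]
After op 4 (out_shuffle): [2 10 12 11 6 3 4 5 8 9 1 0 7]
Position 12: card 7.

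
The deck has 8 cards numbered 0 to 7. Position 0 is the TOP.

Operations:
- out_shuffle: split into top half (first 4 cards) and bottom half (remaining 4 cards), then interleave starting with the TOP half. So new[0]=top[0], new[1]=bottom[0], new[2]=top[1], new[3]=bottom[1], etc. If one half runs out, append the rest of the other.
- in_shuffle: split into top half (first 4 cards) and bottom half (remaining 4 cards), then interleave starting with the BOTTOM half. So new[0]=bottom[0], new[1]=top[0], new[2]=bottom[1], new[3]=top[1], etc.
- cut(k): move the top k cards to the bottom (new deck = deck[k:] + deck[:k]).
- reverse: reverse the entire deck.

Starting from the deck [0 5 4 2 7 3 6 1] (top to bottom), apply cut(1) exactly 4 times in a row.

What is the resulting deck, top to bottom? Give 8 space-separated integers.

Answer: 7 3 6 1 0 5 4 2

Derivation:
After op 1 (cut(1)): [5 4 2 7 3 6 1 0]
After op 2 (cut(1)): [4 2 7 3 6 1 0 5]
After op 3 (cut(1)): [2 7 3 6 1 0 5 4]
After op 4 (cut(1)): [7 3 6 1 0 5 4 2]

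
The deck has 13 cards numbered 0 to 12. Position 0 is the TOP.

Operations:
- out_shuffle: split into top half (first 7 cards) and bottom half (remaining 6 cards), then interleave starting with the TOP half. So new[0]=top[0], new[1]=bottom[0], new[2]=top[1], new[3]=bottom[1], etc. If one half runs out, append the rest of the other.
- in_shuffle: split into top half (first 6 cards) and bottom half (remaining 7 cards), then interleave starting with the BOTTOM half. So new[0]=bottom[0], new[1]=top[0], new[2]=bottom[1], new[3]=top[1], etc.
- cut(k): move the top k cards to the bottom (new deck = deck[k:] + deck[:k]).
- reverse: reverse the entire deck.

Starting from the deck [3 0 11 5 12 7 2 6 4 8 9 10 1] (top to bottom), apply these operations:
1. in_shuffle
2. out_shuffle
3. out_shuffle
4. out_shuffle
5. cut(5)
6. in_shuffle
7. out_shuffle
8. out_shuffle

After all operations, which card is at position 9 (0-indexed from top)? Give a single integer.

Answer: 5

Derivation:
After op 1 (in_shuffle): [2 3 6 0 4 11 8 5 9 12 10 7 1]
After op 2 (out_shuffle): [2 5 3 9 6 12 0 10 4 7 11 1 8]
After op 3 (out_shuffle): [2 10 5 4 3 7 9 11 6 1 12 8 0]
After op 4 (out_shuffle): [2 11 10 6 5 1 4 12 3 8 7 0 9]
After op 5 (cut(5)): [1 4 12 3 8 7 0 9 2 11 10 6 5]
After op 6 (in_shuffle): [0 1 9 4 2 12 11 3 10 8 6 7 5]
After op 7 (out_shuffle): [0 3 1 10 9 8 4 6 2 7 12 5 11]
After op 8 (out_shuffle): [0 6 3 2 1 7 10 12 9 5 8 11 4]
Position 9: card 5.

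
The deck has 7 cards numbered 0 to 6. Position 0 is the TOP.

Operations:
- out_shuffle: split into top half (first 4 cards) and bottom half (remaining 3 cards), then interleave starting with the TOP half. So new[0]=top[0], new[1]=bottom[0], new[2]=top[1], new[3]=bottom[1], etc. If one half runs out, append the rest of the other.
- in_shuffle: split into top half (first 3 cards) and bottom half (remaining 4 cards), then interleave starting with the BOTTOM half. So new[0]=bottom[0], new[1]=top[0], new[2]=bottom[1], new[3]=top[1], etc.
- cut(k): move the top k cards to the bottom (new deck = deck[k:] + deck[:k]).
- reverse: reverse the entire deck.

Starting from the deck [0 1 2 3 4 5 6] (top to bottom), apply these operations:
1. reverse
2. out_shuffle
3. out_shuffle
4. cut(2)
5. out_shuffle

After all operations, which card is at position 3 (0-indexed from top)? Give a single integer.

After op 1 (reverse): [6 5 4 3 2 1 0]
After op 2 (out_shuffle): [6 2 5 1 4 0 3]
After op 3 (out_shuffle): [6 4 2 0 5 3 1]
After op 4 (cut(2)): [2 0 5 3 1 6 4]
After op 5 (out_shuffle): [2 1 0 6 5 4 3]
Position 3: card 6.

Answer: 6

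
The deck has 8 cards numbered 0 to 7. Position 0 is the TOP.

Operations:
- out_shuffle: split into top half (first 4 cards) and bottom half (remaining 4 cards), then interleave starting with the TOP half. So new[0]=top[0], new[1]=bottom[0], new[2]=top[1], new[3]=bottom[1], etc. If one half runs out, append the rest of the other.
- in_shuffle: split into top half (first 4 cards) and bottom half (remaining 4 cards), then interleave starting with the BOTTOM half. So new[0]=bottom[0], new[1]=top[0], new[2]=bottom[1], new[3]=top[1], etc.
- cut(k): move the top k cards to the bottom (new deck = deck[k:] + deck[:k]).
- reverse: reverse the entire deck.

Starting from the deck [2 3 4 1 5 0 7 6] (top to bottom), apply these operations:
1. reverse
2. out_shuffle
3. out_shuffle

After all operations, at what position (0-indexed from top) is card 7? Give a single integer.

Answer: 4

Derivation:
After op 1 (reverse): [6 7 0 5 1 4 3 2]
After op 2 (out_shuffle): [6 1 7 4 0 3 5 2]
After op 3 (out_shuffle): [6 0 1 3 7 5 4 2]
Card 7 is at position 4.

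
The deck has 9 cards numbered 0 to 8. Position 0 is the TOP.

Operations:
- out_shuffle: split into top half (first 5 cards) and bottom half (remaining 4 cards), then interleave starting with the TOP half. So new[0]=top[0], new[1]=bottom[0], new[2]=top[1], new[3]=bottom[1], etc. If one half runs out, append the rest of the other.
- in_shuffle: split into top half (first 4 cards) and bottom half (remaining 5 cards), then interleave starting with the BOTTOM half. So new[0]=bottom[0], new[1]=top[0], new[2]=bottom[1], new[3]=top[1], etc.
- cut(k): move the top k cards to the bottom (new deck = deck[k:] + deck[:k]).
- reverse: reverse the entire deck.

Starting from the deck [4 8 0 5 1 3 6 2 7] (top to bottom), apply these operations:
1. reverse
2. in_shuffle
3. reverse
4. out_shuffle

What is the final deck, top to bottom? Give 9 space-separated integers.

After op 1 (reverse): [7 2 6 3 1 5 0 8 4]
After op 2 (in_shuffle): [1 7 5 2 0 6 8 3 4]
After op 3 (reverse): [4 3 8 6 0 2 5 7 1]
After op 4 (out_shuffle): [4 2 3 5 8 7 6 1 0]

Answer: 4 2 3 5 8 7 6 1 0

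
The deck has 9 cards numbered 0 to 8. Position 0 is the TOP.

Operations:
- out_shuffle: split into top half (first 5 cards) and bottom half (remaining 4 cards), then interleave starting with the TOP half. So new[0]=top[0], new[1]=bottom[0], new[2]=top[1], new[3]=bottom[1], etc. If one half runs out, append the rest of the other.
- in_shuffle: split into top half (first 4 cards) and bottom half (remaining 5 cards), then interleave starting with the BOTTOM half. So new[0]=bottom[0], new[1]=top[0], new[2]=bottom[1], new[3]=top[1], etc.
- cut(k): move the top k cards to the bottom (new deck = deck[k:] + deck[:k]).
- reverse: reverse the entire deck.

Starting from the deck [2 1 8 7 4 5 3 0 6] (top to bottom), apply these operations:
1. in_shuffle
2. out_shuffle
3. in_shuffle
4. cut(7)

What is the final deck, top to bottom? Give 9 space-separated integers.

After op 1 (in_shuffle): [4 2 5 1 3 8 0 7 6]
After op 2 (out_shuffle): [4 8 2 0 5 7 1 6 3]
After op 3 (in_shuffle): [5 4 7 8 1 2 6 0 3]
After op 4 (cut(7)): [0 3 5 4 7 8 1 2 6]

Answer: 0 3 5 4 7 8 1 2 6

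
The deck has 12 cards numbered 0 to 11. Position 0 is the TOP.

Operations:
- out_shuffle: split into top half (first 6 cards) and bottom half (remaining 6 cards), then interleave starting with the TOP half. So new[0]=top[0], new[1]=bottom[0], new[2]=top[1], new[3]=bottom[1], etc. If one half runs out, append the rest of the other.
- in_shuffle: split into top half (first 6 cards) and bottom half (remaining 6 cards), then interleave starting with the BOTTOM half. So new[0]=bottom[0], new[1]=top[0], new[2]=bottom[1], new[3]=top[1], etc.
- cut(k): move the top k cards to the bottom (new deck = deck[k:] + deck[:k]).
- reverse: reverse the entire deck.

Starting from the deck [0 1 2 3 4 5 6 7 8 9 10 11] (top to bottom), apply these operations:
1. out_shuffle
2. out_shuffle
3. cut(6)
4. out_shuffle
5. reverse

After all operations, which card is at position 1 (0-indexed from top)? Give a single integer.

Answer: 11

Derivation:
After op 1 (out_shuffle): [0 6 1 7 2 8 3 9 4 10 5 11]
After op 2 (out_shuffle): [0 3 6 9 1 4 7 10 2 5 8 11]
After op 3 (cut(6)): [7 10 2 5 8 11 0 3 6 9 1 4]
After op 4 (out_shuffle): [7 0 10 3 2 6 5 9 8 1 11 4]
After op 5 (reverse): [4 11 1 8 9 5 6 2 3 10 0 7]
Position 1: card 11.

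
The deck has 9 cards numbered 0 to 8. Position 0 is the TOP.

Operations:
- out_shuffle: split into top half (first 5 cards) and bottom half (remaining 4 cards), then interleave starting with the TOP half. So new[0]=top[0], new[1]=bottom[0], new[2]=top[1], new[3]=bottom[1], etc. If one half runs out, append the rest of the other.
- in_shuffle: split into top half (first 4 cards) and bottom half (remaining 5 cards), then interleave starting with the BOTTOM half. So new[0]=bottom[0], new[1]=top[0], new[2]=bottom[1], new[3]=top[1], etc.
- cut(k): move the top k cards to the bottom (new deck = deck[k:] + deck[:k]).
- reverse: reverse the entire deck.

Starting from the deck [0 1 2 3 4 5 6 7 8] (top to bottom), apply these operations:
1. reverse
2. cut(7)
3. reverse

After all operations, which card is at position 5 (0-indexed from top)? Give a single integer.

Answer: 7

Derivation:
After op 1 (reverse): [8 7 6 5 4 3 2 1 0]
After op 2 (cut(7)): [1 0 8 7 6 5 4 3 2]
After op 3 (reverse): [2 3 4 5 6 7 8 0 1]
Position 5: card 7.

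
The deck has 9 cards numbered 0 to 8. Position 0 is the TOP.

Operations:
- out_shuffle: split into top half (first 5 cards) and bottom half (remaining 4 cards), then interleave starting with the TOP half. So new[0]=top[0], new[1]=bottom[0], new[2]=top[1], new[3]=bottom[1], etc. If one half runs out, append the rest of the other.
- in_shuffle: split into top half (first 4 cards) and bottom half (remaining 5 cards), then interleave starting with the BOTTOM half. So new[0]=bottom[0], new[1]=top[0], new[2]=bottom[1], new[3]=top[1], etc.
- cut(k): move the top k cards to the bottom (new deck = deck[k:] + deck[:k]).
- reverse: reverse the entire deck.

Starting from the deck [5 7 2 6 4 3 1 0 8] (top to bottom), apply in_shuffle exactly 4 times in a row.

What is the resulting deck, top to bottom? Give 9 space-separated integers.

After op 1 (in_shuffle): [4 5 3 7 1 2 0 6 8]
After op 2 (in_shuffle): [1 4 2 5 0 3 6 7 8]
After op 3 (in_shuffle): [0 1 3 4 6 2 7 5 8]
After op 4 (in_shuffle): [6 0 2 1 7 3 5 4 8]

Answer: 6 0 2 1 7 3 5 4 8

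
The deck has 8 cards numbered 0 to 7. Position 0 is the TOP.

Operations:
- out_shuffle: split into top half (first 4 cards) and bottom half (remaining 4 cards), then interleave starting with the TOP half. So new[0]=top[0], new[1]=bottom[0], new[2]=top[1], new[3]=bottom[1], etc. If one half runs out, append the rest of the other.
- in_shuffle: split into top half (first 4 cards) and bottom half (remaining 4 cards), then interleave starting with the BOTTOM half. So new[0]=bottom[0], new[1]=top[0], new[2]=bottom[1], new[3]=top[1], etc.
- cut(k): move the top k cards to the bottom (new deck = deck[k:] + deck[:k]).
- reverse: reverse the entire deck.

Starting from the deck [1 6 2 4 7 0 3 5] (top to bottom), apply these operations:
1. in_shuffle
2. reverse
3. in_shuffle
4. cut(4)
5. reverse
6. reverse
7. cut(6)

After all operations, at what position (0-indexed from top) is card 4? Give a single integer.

Answer: 7

Derivation:
After op 1 (in_shuffle): [7 1 0 6 3 2 5 4]
After op 2 (reverse): [4 5 2 3 6 0 1 7]
After op 3 (in_shuffle): [6 4 0 5 1 2 7 3]
After op 4 (cut(4)): [1 2 7 3 6 4 0 5]
After op 5 (reverse): [5 0 4 6 3 7 2 1]
After op 6 (reverse): [1 2 7 3 6 4 0 5]
After op 7 (cut(6)): [0 5 1 2 7 3 6 4]
Card 4 is at position 7.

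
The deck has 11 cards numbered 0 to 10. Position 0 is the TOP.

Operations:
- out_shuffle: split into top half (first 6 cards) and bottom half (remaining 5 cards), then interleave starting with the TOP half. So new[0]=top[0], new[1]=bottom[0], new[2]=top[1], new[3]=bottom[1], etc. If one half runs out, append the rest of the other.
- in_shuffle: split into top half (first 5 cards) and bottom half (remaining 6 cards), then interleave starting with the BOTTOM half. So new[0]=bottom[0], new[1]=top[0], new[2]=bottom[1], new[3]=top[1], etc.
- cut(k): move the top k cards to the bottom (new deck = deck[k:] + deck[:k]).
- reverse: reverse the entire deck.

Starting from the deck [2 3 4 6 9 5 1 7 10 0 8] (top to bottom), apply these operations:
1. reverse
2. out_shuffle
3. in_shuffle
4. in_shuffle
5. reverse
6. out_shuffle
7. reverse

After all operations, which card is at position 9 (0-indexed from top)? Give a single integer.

Answer: 6

Derivation:
After op 1 (reverse): [8 0 10 7 1 5 9 6 4 3 2]
After op 2 (out_shuffle): [8 9 0 6 10 4 7 3 1 2 5]
After op 3 (in_shuffle): [4 8 7 9 3 0 1 6 2 10 5]
After op 4 (in_shuffle): [0 4 1 8 6 7 2 9 10 3 5]
After op 5 (reverse): [5 3 10 9 2 7 6 8 1 4 0]
After op 6 (out_shuffle): [5 6 3 8 10 1 9 4 2 0 7]
After op 7 (reverse): [7 0 2 4 9 1 10 8 3 6 5]
Position 9: card 6.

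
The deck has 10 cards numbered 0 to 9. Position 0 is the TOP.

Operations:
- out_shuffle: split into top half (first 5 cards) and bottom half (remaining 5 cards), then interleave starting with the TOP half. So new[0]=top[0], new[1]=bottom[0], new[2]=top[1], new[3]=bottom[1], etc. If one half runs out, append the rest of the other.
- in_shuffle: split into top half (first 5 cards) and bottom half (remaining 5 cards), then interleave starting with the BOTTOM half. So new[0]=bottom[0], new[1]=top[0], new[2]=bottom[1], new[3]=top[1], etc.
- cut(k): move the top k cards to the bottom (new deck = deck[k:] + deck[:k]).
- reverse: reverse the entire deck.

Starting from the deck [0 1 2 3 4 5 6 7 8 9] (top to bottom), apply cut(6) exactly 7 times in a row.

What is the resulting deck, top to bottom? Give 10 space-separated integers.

Answer: 2 3 4 5 6 7 8 9 0 1

Derivation:
After op 1 (cut(6)): [6 7 8 9 0 1 2 3 4 5]
After op 2 (cut(6)): [2 3 4 5 6 7 8 9 0 1]
After op 3 (cut(6)): [8 9 0 1 2 3 4 5 6 7]
After op 4 (cut(6)): [4 5 6 7 8 9 0 1 2 3]
After op 5 (cut(6)): [0 1 2 3 4 5 6 7 8 9]
After op 6 (cut(6)): [6 7 8 9 0 1 2 3 4 5]
After op 7 (cut(6)): [2 3 4 5 6 7 8 9 0 1]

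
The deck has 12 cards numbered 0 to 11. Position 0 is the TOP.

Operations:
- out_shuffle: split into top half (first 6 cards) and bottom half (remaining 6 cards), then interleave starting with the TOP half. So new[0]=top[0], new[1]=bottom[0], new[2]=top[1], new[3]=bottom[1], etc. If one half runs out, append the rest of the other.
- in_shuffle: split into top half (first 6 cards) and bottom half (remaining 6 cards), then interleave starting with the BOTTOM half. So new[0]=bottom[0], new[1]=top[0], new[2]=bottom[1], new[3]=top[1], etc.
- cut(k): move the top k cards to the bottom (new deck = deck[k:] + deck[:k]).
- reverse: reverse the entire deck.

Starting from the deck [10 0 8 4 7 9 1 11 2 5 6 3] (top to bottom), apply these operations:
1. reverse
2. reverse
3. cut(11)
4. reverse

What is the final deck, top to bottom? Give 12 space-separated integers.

After op 1 (reverse): [3 6 5 2 11 1 9 7 4 8 0 10]
After op 2 (reverse): [10 0 8 4 7 9 1 11 2 5 6 3]
After op 3 (cut(11)): [3 10 0 8 4 7 9 1 11 2 5 6]
After op 4 (reverse): [6 5 2 11 1 9 7 4 8 0 10 3]

Answer: 6 5 2 11 1 9 7 4 8 0 10 3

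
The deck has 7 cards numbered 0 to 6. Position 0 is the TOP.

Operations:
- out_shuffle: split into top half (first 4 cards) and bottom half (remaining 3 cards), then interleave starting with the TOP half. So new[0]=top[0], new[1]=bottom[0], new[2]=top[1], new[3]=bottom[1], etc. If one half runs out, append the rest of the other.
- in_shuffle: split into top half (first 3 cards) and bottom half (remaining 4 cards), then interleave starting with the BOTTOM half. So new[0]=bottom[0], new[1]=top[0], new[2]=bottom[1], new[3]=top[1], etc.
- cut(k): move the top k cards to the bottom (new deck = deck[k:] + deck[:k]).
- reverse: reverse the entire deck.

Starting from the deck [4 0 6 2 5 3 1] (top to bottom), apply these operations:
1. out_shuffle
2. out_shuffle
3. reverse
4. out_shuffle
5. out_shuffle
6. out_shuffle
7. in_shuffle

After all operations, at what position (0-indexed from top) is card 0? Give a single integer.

After op 1 (out_shuffle): [4 5 0 3 6 1 2]
After op 2 (out_shuffle): [4 6 5 1 0 2 3]
After op 3 (reverse): [3 2 0 1 5 6 4]
After op 4 (out_shuffle): [3 5 2 6 0 4 1]
After op 5 (out_shuffle): [3 0 5 4 2 1 6]
After op 6 (out_shuffle): [3 2 0 1 5 6 4]
After op 7 (in_shuffle): [1 3 5 2 6 0 4]
Card 0 is at position 5.

Answer: 5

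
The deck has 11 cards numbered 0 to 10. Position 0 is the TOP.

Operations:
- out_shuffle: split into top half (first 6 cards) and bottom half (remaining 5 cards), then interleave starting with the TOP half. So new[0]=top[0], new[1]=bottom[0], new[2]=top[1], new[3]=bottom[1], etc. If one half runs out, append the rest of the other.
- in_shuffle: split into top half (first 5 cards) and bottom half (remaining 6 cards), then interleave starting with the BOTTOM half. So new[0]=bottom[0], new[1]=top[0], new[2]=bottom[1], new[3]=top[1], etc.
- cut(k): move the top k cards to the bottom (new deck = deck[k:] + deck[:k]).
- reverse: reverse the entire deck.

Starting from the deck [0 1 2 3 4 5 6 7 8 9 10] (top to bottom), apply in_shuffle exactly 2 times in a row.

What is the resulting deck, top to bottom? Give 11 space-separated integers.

Answer: 2 5 8 0 3 6 9 1 4 7 10

Derivation:
After op 1 (in_shuffle): [5 0 6 1 7 2 8 3 9 4 10]
After op 2 (in_shuffle): [2 5 8 0 3 6 9 1 4 7 10]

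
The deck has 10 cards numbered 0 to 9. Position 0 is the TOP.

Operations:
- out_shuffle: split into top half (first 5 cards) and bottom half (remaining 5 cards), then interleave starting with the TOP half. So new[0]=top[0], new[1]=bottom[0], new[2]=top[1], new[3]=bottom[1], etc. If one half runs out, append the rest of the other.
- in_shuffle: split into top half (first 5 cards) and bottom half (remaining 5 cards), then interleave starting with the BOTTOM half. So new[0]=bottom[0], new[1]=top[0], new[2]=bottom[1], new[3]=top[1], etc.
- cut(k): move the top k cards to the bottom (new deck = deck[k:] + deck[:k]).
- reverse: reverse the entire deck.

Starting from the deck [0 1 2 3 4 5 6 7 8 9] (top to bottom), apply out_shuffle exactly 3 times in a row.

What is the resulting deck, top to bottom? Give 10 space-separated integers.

Answer: 0 8 7 6 5 4 3 2 1 9

Derivation:
After op 1 (out_shuffle): [0 5 1 6 2 7 3 8 4 9]
After op 2 (out_shuffle): [0 7 5 3 1 8 6 4 2 9]
After op 3 (out_shuffle): [0 8 7 6 5 4 3 2 1 9]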